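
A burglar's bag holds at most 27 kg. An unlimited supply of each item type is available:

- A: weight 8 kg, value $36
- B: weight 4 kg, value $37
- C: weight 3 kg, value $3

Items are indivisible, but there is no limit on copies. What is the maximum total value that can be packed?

Best value-per-unit is B at 37/4; filling with it alone gives 6×37 = 222.
Optimal mix: 6×B + 1×C → weight 27, value 225.

$225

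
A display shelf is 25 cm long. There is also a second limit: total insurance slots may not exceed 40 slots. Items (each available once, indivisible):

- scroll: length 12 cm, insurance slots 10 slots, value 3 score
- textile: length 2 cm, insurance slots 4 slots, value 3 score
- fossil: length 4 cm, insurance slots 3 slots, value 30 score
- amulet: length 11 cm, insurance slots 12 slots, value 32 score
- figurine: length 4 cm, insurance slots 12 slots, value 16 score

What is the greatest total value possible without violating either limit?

81 score

Feasible sets respecting both limits:
- textile+fossil+amulet+figurine: length 21, insurance slots 31, value 81
- fossil+amulet+figurine: length 19, insurance slots 27, value 78
- textile+fossil+amulet: length 17, insurance slots 19, value 65
Best: 81 score.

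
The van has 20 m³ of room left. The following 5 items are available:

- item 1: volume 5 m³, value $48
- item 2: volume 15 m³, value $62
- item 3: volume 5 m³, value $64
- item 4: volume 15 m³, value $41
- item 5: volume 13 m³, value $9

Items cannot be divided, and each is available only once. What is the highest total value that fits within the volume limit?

Check high-value combinations within 20 m³:
- item 2+item 3: volume 15+5=20, value 62+64=126
- item 1+item 3: volume 5+5=10, value 48+64=112
- item 1+item 2: volume 5+15=20, value 48+62=110
Best: $126.

$126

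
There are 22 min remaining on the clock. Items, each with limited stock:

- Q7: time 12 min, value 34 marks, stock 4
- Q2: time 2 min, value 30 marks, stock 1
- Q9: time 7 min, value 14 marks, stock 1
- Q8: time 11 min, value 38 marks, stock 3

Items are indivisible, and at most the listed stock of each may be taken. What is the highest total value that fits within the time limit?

82 marks

Top feasible selections:
- 1×Q2 + 1×Q9 + 1×Q8: time 20, value 82
- 1×Q7 + 1×Q2 + 1×Q9: time 21, value 78
- 2×Q8: time 22, value 76
- 1×Q2 + 1×Q8: time 13, value 68
Best: 82 marks.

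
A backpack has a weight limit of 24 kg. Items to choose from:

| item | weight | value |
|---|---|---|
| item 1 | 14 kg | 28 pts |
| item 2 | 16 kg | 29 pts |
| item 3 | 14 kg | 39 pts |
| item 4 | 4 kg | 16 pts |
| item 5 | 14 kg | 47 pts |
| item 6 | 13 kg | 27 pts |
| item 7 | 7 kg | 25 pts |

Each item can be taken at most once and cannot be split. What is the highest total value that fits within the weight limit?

72 pts

Check high-value combinations within 24 kg:
- item 5+item 7: weight 14+7=21, value 47+25=72
- item 4+item 6+item 7: weight 4+13+7=24, value 16+27+25=68
- item 3+item 7: weight 14+7=21, value 39+25=64
- item 4+item 5: weight 4+14=18, value 16+47=63
Best: 72 pts.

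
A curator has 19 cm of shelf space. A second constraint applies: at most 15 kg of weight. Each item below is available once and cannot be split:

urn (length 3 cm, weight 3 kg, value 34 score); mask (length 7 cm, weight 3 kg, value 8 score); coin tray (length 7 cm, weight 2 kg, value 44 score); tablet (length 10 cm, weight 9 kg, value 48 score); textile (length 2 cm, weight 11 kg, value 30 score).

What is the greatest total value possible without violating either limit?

92 score

Feasible sets respecting both limits:
- coin tray+tablet: length 17, weight 11, value 92
- urn+mask+coin tray: length 17, weight 8, value 86
- urn+tablet: length 13, weight 12, value 82
Best: 92 score.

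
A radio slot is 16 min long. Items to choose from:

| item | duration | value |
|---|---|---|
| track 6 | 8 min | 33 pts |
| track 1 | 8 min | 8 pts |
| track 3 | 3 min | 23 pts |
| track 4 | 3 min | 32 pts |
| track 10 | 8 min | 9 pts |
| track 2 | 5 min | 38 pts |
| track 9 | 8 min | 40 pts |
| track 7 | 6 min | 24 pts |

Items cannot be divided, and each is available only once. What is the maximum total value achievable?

Check high-value combinations within 16 min:
- track 4+track 2+track 9: duration 3+5+8=16, value 32+38+40=110
- track 6+track 4+track 2: duration 8+3+5=16, value 33+32+38=103
- track 3+track 2+track 9: duration 3+5+8=16, value 23+38+40=101
- track 3+track 4+track 9: duration 3+3+8=14, value 23+32+40=95
- track 4+track 2+track 7: duration 3+5+6=14, value 32+38+24=94
Best: 110 pts.

110 pts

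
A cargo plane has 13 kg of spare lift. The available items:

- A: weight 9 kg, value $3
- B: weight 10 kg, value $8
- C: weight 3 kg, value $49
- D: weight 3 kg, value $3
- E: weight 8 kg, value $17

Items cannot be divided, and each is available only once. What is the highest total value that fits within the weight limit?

Check high-value combinations within 13 kg:
- C+E: weight 3+8=11, value 49+17=66
- B+C: weight 10+3=13, value 8+49=57
- C+D: weight 3+3=6, value 49+3=52
- A+C: weight 9+3=12, value 3+49=52
- C: weight 3, value 49
Best: $66.

$66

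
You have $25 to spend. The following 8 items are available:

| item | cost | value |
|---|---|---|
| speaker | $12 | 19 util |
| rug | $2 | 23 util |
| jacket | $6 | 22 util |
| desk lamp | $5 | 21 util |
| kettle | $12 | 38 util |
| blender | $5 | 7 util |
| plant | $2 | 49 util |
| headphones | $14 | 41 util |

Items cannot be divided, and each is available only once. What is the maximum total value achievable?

135 util

Check high-value combinations within $25:
- rug+jacket+plant+headphones: cost 2+6+2+14=24, value 23+22+49+41=135
- rug+desk lamp+plant+headphones: cost 2+5+2+14=23, value 23+21+49+41=134
- rug+jacket+kettle+plant: cost 2+6+12+2=22, value 23+22+38+49=132
Best: 135 util.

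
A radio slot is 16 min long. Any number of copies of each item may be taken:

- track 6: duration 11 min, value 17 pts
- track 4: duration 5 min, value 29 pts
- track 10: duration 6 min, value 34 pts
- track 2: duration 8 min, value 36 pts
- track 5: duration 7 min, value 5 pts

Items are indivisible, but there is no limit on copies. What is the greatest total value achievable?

92 pts

Best value-per-unit is track 4 at 29/5; filling with it alone gives 3×29 = 87.
Optimal mix: 2×track 4 + 1×track 10 → duration 16, value 92.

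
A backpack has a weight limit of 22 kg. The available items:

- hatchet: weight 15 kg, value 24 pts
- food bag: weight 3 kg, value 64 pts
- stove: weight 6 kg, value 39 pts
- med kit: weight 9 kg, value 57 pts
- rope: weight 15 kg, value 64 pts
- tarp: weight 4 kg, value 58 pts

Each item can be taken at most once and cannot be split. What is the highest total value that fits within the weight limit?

This is a 0/1 knapsack; check combinations near the capacity.
- food bag+stove+med kit+tarp: weight 3+6+9+4=22, value 64+39+57+58=218
- food bag+rope+tarp: weight 3+15+4=22, value 64+64+58=186
- food bag+med kit+tarp: weight 3+9+4=16, value 64+57+58=179
- food bag+stove+tarp: weight 3+6+4=13, value 64+39+58=161
- food bag+stove+med kit: weight 3+6+9=18, value 64+39+57=160
Best: 218 pts.

218 pts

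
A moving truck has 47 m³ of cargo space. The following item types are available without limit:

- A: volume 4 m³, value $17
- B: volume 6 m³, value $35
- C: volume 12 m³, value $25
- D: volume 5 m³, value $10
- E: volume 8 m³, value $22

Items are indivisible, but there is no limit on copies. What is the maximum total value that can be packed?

$262

Best value-per-unit is B at 35/6; filling with it alone gives 7×35 = 245.
Optimal mix: 1×A + 7×B → volume 46, value 262.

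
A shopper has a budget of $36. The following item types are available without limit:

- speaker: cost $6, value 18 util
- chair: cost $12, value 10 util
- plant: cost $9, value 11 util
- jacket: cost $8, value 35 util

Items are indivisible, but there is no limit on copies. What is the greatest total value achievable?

Best value-per-unit is jacket at 35/8; filling with it alone gives 4×35 = 140.
Optimal mix: 2×speaker + 3×jacket → cost 36, value 141.

141 util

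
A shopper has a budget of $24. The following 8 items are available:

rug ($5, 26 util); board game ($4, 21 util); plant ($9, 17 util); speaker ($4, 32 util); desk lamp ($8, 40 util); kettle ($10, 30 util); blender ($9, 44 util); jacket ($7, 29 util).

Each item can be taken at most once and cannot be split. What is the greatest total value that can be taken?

127 util

Check high-value combinations within $24:
- rug+speaker+desk lamp+jacket: cost 5+4+8+7=24, value 26+32+40+29=127
- board game+speaker+blender+jacket: cost 4+4+9+7=24, value 21+32+44+29=126
- rug+board game+speaker+blender: cost 5+4+4+9=22, value 26+21+32+44=123
- board game+speaker+desk lamp+jacket: cost 4+4+8+7=23, value 21+32+40+29=122
Best: 127 util.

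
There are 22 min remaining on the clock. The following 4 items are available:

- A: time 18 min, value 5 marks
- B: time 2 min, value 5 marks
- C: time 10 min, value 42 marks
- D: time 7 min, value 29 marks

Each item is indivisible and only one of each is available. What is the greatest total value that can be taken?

76 marks

Check high-value combinations within 22 min:
- B+C+D: time 2+10+7=19, value 5+42+29=76
- C+D: time 10+7=17, value 42+29=71
- B+C: time 2+10=12, value 5+42=47
Best: 76 marks.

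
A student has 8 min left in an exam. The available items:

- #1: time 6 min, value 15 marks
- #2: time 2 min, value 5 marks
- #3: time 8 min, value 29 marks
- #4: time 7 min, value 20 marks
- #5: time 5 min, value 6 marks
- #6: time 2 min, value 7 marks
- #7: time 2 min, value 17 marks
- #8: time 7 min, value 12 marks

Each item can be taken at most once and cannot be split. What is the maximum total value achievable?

32 marks

Check high-value combinations within 8 min:
- #1+#7: time 6+2=8, value 15+17=32
- #2+#6+#7: time 2+2+2=6, value 5+7+17=29
- #3: time 8, value 29
- #6+#7: time 2+2=4, value 7+17=24
- #5+#7: time 5+2=7, value 6+17=23
Best: 32 marks.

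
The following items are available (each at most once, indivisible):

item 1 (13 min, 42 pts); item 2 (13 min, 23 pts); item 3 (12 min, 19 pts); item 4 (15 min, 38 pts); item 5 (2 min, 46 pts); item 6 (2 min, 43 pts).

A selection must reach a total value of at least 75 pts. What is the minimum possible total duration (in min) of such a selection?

4

Subsets with value ≥ 75, sorted by total duration:
- item 5+item 6: duration 4, value 89
- item 1+item 5: duration 15, value 88
Minimum duration: 4 min.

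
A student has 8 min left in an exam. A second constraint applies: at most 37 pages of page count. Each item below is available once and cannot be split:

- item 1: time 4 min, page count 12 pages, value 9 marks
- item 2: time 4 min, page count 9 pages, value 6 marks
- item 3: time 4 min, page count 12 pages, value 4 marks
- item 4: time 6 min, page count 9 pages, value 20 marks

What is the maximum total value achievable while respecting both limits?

20 marks

Feasible sets respecting both limits:
- item 4: time 6, page count 9, value 20
- item 1+item 2: time 8, page count 21, value 15
- item 1+item 3: time 8, page count 24, value 13
Best: 20 marks.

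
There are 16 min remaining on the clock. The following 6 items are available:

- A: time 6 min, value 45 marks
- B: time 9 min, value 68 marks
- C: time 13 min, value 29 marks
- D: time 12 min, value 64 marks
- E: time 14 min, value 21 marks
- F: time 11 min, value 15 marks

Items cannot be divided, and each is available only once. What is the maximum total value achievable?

113 marks

This is a 0/1 knapsack; check combinations near the capacity.
- A+B: time 6+9=15, value 45+68=113
- B: time 9, value 68
- D: time 12, value 64
- A: time 6, value 45
Best: 113 marks.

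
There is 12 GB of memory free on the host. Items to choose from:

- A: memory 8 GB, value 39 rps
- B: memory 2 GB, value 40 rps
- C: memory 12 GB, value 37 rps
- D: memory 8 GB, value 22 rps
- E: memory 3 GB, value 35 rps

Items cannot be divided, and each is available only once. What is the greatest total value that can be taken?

79 rps

Check high-value combinations within 12 GB:
- A+B: memory 8+2=10, value 39+40=79
- B+E: memory 2+3=5, value 40+35=75
- A+E: memory 8+3=11, value 39+35=74
Best: 79 rps.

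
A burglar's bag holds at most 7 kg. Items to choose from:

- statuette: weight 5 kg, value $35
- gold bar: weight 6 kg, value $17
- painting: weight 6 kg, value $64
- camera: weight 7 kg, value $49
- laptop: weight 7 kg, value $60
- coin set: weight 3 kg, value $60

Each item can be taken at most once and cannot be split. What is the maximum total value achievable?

$64

Check high-value combinations within 7 kg:
- painting: weight 6, value 64
- coin set: weight 3, value 60
- laptop: weight 7, value 60
Best: $64.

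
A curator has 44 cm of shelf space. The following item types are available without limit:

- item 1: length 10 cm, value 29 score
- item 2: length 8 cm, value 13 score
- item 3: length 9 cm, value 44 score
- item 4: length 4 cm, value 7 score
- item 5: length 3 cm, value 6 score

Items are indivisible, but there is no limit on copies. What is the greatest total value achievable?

Best value-per-unit is item 3 at 44/9; filling with it alone gives 4×44 = 176.
Optimal mix: 4×item 3 + 2×item 4 → length 44, value 190.

190 score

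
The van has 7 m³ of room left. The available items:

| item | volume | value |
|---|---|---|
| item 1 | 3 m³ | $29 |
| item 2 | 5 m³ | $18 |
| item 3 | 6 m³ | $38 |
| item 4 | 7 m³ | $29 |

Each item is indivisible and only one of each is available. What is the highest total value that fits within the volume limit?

Check high-value combinations within 7 m³:
- item 3: volume 6, value 38
- item 1: volume 3, value 29
- item 4: volume 7, value 29
- item 2: volume 5, value 18
Best: $38.

$38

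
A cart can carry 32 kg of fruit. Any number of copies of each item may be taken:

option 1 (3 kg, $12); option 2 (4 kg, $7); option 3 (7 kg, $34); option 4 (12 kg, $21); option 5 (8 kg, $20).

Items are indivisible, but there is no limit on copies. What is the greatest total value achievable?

$148

Best value-per-unit is option 3 at 34/7; filling with it alone gives 4×34 = 136.
Optimal mix: 1×option 1 + 4×option 3 → weight 31, value 148.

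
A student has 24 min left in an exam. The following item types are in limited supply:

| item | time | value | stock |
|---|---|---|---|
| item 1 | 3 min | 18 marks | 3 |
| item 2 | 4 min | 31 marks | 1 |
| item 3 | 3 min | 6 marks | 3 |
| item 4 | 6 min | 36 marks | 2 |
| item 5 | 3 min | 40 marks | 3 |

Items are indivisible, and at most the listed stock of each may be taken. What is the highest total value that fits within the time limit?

Best selections within time 24 and stock limits:
- 1×item 1 + 2×item 4 + 3×item 5: time 24, value 210
- 3×item 1 + 1×item 4 + 3×item 5: time 24, value 210
- 1×item 1 + 1×item 2 + 1×item 4 + 3×item 5: time 22, value 205
- 3×item 1 + 1×item 2 + 3×item 5: time 22, value 205
Best: 210 marks.

210 marks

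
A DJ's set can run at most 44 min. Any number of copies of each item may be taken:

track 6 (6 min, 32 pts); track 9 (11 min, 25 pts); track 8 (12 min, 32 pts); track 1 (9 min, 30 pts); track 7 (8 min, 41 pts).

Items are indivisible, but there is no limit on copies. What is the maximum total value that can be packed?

233 pts

Best value-per-unit is track 6 at 32/6; filling with it alone gives 7×32 = 224.
Optimal mix: 6×track 6 + 1×track 7 → duration 44, value 233.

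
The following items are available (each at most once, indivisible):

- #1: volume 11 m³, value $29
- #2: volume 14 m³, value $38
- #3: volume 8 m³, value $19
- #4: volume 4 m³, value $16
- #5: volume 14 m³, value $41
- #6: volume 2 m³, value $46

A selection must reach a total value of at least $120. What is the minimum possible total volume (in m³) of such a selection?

Subsets with value ≥ 120, sorted by total volume:
- #3+#4+#5+#6: volume 28, value 122
- #2+#5+#6: volume 30, value 125
Minimum volume: 28 m³.

28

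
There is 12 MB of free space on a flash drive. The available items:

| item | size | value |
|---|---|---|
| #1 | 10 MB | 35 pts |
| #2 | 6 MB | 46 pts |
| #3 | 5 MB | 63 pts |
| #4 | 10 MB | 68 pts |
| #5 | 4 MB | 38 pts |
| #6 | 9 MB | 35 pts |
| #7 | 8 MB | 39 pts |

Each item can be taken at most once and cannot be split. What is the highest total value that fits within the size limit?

Check high-value combinations within 12 MB:
- #2+#3: size 6+5=11, value 46+63=109
- #3+#5: size 5+4=9, value 63+38=101
- #2+#5: size 6+4=10, value 46+38=84
- #5+#7: size 4+8=12, value 38+39=77
- #4: size 10, value 68
Best: 109 pts.

109 pts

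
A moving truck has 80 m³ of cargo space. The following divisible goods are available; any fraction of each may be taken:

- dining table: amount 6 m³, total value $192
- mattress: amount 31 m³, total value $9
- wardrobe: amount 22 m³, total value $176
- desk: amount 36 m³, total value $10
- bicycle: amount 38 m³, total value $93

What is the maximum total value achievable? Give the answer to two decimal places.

465.06

Take in order of value per unit:
- dining table (192/6 per unit): all 6 → value 192, running total 192.00
- wardrobe (176/22 per unit): all 22 → value 176, running total 368.00
- bicycle (93/38 per unit): all 38 → value 93, running total 461.00
- mattress (9/31 per unit): 14 of 31 → value 14×9/31 = 4.0645, running total 465.06
Total 465.06.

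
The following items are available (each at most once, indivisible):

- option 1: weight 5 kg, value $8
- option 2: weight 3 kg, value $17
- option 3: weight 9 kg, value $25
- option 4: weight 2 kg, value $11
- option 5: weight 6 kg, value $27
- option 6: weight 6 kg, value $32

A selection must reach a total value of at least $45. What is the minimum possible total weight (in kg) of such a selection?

Subsets with value ≥ 45, sorted by total weight:
- option 2+option 6: weight 9, value 49
- option 2+option 4+option 6: weight 11, value 60
Minimum weight: 9 kg.

9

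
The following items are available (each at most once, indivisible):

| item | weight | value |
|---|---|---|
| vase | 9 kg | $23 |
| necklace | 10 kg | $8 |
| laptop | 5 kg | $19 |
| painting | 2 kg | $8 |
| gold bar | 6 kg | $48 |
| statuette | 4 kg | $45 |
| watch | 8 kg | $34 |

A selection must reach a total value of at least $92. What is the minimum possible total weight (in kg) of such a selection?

Subsets with value ≥ 92, sorted by total weight:
- gold bar+statuette: weight 10, value 93
- painting+gold bar+statuette: weight 12, value 101
- laptop+gold bar+statuette: weight 15, value 112
- laptop+painting+gold bar+statuette: weight 17, value 120
Minimum weight: 10 kg.

10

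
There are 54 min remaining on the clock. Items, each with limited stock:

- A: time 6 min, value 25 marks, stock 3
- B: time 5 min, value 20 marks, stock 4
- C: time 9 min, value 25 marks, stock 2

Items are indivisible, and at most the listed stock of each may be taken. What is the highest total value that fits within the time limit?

Best selections within time 54 and stock limits:
- 3×A + 3×B + 2×C: time 51, value 185
- 3×A + 4×B + 1×C: time 47, value 180
- 2×A + 4×B + 2×C: time 50, value 180
- 3×A + 2×B + 2×C: time 46, value 165
Best: 185 marks.

185 marks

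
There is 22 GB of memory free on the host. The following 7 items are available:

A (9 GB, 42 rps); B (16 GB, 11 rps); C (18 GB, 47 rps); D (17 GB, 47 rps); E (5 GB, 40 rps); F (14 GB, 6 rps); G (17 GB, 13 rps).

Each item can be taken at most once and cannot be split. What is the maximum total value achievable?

Check high-value combinations within 22 GB:
- D+E: memory 17+5=22, value 47+40=87
- A+E: memory 9+5=14, value 42+40=82
- E+G: memory 5+17=22, value 40+13=53
Best: 87 rps.

87 rps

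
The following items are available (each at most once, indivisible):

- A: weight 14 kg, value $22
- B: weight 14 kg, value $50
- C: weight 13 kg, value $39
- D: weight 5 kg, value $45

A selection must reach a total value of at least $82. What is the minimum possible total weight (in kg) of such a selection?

Subsets with value ≥ 82, sorted by total weight:
- C+D: weight 18, value 84
- B+D: weight 19, value 95
Minimum weight: 18 kg.

18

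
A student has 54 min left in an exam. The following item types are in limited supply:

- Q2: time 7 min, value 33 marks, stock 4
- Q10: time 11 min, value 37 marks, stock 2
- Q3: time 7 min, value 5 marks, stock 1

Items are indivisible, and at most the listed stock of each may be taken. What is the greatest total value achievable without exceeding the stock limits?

206 marks

Top feasible selections:
- 4×Q2 + 2×Q10: time 50, value 206
- 3×Q2 + 2×Q10 + 1×Q3: time 50, value 178
- 4×Q2 + 1×Q10 + 1×Q3: time 46, value 174
Best: 206 marks.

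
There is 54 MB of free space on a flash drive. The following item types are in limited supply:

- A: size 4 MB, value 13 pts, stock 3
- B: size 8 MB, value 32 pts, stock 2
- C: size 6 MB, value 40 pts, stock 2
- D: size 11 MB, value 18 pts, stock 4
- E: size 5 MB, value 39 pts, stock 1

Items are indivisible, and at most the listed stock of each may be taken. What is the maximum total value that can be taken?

Best selections within size 54 and stock limits:
- 2×A + 2×B + 2×C + 1×D + 1×E: size 52, value 227
- 3×A + 2×B + 2×C + 1×E: size 45, value 222
- 1×A + 2×B + 2×C + 1×D + 1×E: size 48, value 214
Best: 227 pts.

227 pts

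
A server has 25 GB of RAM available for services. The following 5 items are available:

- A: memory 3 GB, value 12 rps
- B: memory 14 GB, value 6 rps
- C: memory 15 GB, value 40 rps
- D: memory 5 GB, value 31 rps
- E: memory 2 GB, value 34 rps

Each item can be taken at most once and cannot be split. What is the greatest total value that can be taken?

Check high-value combinations within 25 GB:
- A+C+D+E: memory 3+15+5+2=25, value 12+40+31+34=117
- C+D+E: memory 15+5+2=22, value 40+31+34=105
- A+C+E: memory 3+15+2=20, value 12+40+34=86
- A+C+D: memory 3+15+5=23, value 12+40+31=83
- A+B+D+E: memory 3+14+5+2=24, value 12+6+31+34=83
Best: 117 rps.

117 rps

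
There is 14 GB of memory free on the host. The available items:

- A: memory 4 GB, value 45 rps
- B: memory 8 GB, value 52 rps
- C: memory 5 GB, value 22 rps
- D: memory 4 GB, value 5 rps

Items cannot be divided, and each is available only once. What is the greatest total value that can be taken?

97 rps

Check high-value combinations within 14 GB:
- A+B: memory 4+8=12, value 45+52=97
- B+C: memory 8+5=13, value 52+22=74
- A+C+D: memory 4+5+4=13, value 45+22+5=72
Best: 97 rps.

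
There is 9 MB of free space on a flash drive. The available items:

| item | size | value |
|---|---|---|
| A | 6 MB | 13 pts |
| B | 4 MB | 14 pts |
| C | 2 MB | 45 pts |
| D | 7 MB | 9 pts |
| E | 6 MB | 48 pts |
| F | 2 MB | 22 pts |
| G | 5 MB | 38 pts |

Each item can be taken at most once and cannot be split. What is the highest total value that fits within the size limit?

Check high-value combinations within 9 MB:
- C+F+G: size 2+2+5=9, value 45+22+38=105
- C+E: size 2+6=8, value 45+48=93
- C+G: size 2+5=7, value 45+38=83
- B+C+F: size 4+2+2=8, value 14+45+22=81
- E+F: size 6+2=8, value 48+22=70
Best: 105 pts.

105 pts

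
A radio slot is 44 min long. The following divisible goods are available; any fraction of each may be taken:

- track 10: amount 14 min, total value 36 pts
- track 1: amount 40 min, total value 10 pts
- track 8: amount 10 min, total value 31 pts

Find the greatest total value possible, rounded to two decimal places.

72.00

Take in order of value per unit:
- track 8 (31/10 per unit): all 10 → value 31, running total 31.00
- track 10 (36/14 per unit): all 14 → value 36, running total 67.00
- track 1 (10/40 per unit): 20 of 40 → value 20×10/40 = 5.0000, running total 72.00
Total 72.00.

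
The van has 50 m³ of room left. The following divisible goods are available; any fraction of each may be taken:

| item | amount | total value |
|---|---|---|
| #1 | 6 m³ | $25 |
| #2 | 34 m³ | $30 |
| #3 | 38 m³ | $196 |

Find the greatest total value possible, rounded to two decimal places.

Take in order of value per unit:
- #3 (196/38 per unit): all 38 → value 196, running total 196.00
- #1 (25/6 per unit): all 6 → value 25, running total 221.00
- #2 (30/34 per unit): 6 of 34 → value 6×30/34 = 5.2941, running total 226.29
Total 226.29.

226.29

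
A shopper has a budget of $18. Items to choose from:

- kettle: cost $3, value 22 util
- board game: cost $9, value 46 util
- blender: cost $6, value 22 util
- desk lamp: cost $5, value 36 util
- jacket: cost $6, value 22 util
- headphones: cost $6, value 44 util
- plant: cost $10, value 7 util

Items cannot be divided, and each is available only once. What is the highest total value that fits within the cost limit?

This is a 0/1 knapsack; check combinations near the capacity.
- kettle+board game+headphones: cost 3+9+6=18, value 22+46+44=112
- kettle+board game+desk lamp: cost 3+9+5=17, value 22+46+36=104
- kettle+desk lamp+headphones: cost 3+5+6=14, value 22+36+44=102
- blender+desk lamp+headphones: cost 6+5+6=17, value 22+36+44=102
Best: 112 util.

112 util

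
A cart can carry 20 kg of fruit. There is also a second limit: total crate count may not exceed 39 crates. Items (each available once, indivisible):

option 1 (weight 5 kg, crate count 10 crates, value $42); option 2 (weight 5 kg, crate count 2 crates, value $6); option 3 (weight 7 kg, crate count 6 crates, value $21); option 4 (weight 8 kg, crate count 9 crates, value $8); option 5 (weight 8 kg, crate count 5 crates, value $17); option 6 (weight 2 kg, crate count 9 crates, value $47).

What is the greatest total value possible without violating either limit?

$116

Feasible sets respecting both limits:
- option 1+option 2+option 3+option 6: weight 19, crate count 27, value 116
- option 1+option 2+option 5+option 6: weight 20, crate count 26, value 112
- option 1+option 3+option 6: weight 14, crate count 25, value 110
Best: $116.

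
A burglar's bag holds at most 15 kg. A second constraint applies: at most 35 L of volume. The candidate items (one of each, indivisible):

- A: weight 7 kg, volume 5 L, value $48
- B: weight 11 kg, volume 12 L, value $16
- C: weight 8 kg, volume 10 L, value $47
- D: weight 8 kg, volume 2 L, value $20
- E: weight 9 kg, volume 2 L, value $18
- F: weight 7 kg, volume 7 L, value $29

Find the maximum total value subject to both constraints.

Feasible sets respecting both limits:
- A+C: weight 15, volume 15, value 95
- A+F: weight 14, volume 12, value 77
- C+F: weight 15, volume 17, value 76
- A+D: weight 15, volume 7, value 68
Best: $95.

$95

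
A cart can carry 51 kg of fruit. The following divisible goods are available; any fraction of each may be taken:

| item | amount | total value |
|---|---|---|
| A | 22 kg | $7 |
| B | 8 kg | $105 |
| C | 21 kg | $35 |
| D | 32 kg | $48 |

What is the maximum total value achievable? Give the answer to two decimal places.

Take in order of value per unit:
- B (105/8 per unit): all 8 → value 105, running total 105.00
- C (35/21 per unit): all 21 → value 35, running total 140.00
- D (48/32 per unit): 22 of 32 → value 22×48/32 = 33.0000, running total 173.00
Total 173.00.

173.00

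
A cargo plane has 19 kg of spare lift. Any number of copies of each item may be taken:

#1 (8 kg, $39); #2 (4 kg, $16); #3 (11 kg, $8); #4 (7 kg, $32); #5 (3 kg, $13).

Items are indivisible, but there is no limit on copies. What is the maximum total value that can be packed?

Best value-per-unit is #1 at 39/8; filling with it alone gives 2×39 = 78.
Optimal mix: 2×#1 + 1×#5 → weight 19, value 91.

$91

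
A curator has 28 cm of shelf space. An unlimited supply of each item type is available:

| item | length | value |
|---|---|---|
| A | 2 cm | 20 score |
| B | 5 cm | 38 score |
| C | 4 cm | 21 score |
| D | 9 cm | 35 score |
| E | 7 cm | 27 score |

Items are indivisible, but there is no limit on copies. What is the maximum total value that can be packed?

280 score

Best value-per-unit is A at 20/2, and filling with it alone uses length 14×2=28. No mix of the others beats 14×20 = 280.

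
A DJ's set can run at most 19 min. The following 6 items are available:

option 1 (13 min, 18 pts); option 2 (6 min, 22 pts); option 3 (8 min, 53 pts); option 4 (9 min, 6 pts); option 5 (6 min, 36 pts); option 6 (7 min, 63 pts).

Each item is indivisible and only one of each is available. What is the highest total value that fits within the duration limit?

121 pts

Check high-value combinations within 19 min:
- option 2+option 5+option 6: duration 6+6+7=19, value 22+36+63=121
- option 3+option 6: duration 8+7=15, value 53+63=116
- option 5+option 6: duration 6+7=13, value 36+63=99
Best: 121 pts.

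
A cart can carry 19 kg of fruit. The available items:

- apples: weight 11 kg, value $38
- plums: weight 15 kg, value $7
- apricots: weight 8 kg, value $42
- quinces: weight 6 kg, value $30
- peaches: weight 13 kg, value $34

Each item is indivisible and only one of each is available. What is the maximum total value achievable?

Check high-value combinations within 19 kg:
- apples+apricots: weight 11+8=19, value 38+42=80
- apricots+quinces: weight 8+6=14, value 42+30=72
- apples+quinces: weight 11+6=17, value 38+30=68
- quinces+peaches: weight 6+13=19, value 30+34=64
Best: $80.

$80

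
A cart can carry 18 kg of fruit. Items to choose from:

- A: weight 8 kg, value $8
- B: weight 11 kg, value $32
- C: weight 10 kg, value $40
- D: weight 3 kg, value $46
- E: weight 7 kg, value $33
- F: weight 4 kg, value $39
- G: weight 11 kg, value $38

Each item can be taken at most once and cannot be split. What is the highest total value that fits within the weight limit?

This is a 0/1 knapsack; check combinations near the capacity.
- C+D+F: weight 10+3+4=17, value 40+46+39=125
- D+F+G: weight 3+4+11=18, value 46+39+38=123
- D+E+F: weight 3+7+4=14, value 46+33+39=118
Best: $125.

$125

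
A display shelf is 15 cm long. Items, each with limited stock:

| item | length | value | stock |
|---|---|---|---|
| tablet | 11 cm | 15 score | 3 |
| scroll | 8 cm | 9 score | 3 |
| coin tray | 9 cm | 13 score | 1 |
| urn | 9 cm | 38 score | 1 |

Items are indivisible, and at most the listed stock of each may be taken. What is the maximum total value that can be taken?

38 score

Top feasible selections:
- 1×urn: length 9, value 38
- 1×tablet: length 11, value 15
- 1×coin tray: length 9, value 13
Best: 38 score.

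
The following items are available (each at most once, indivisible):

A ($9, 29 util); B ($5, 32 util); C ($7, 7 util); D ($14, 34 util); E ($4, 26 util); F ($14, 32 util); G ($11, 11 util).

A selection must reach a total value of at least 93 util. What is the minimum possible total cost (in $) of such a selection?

25

Subsets with value ≥ 93, sorted by total cost:
- A+B+C+E: cost 25, value 94
- A+B+D: cost 28, value 95
- A+B+F: cost 28, value 93
Minimum cost: 25 $.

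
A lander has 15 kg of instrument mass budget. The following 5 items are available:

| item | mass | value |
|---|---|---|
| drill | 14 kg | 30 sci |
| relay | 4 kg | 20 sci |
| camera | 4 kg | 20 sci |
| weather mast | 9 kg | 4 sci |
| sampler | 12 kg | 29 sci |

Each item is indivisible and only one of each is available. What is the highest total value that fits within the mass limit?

40 sci

Check high-value combinations within 15 kg:
- relay+camera: mass 4+4=8, value 20+20=40
- drill: mass 14, value 30
- sampler: mass 12, value 29
- relay+weather mast: mass 4+9=13, value 20+4=24
- camera+weather mast: mass 4+9=13, value 20+4=24
Best: 40 sci.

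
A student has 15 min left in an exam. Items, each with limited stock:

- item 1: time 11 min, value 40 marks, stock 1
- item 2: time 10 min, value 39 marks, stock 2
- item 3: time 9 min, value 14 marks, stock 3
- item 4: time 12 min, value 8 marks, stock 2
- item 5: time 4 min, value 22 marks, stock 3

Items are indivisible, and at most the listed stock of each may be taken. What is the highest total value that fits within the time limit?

66 marks

Top feasible selections:
- 3×item 5: time 12, value 66
- 1×item 1 + 1×item 5: time 15, value 62
- 1×item 2 + 1×item 5: time 14, value 61
- 2×item 5: time 8, value 44
Best: 66 marks.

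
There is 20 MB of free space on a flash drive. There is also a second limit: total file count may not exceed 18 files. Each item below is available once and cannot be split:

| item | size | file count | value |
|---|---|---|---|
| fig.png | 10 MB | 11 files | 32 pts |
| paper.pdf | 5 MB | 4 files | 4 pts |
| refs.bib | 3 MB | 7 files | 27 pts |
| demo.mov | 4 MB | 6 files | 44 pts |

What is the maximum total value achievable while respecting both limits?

76 pts

Feasible sets respecting both limits:
- fig.png+demo.mov: size 14, file count 17, value 76
- paper.pdf+refs.bib+demo.mov: size 12, file count 17, value 75
- refs.bib+demo.mov: size 7, file count 13, value 71
Best: 76 pts.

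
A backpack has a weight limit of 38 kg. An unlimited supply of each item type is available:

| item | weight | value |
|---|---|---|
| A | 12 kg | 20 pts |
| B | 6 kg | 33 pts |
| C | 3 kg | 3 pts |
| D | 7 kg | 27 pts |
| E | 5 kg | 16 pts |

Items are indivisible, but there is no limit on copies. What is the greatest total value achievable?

Best value-per-unit is B at 33/6, and filling with it alone uses weight 6×6=36. No mix of the others beats 6×33 = 198.

198 pts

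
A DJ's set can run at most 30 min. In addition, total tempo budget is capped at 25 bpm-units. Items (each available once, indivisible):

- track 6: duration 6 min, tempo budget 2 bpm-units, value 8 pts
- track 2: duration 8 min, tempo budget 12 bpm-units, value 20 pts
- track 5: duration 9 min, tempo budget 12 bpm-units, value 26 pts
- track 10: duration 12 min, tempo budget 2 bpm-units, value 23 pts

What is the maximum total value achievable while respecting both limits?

57 pts

Feasible sets respecting both limits:
- track 6+track 5+track 10: duration 27, tempo budget 16, value 57
- track 6+track 2+track 10: duration 26, tempo budget 16, value 51
- track 5+track 10: duration 21, tempo budget 14, value 49
Best: 57 pts.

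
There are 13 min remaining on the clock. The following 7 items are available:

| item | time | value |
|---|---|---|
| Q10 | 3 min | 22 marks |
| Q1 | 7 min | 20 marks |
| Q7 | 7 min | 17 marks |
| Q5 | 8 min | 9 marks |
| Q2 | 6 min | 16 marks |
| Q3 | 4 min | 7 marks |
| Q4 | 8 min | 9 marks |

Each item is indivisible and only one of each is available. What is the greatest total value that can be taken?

This is a 0/1 knapsack; check combinations near the capacity.
- Q10+Q2+Q3: time 3+6+4=13, value 22+16+7=45
- Q10+Q1: time 3+7=10, value 22+20=42
- Q10+Q7: time 3+7=10, value 22+17=39
Best: 45 marks.

45 marks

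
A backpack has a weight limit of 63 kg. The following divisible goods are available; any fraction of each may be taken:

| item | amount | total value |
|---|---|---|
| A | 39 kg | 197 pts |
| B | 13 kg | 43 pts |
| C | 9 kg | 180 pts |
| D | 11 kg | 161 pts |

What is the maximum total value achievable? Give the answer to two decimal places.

551.23

Take in order of value per unit:
- C (180/9 per unit): all 9 → value 180, running total 180.00
- D (161/11 per unit): all 11 → value 161, running total 341.00
- A (197/39 per unit): all 39 → value 197, running total 538.00
- B (43/13 per unit): 4 of 13 → value 4×43/13 = 13.2308, running total 551.23
Total 551.23.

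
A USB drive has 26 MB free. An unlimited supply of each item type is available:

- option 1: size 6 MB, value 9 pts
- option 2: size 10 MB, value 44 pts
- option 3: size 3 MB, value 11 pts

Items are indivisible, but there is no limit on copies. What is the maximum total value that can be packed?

Best value-per-unit is option 2 at 44/10; filling with it alone gives 2×44 = 88.
Optimal mix: 2×option 2 + 2×option 3 → size 26, value 110.

110 pts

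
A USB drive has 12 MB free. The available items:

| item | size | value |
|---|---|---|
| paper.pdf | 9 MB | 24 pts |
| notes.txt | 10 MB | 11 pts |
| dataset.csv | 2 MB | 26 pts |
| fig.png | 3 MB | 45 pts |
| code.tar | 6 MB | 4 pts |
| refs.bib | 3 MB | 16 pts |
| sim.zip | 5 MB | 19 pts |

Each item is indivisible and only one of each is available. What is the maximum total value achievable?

90 pts

Check high-value combinations within 12 MB:
- dataset.csv+fig.png+sim.zip: size 2+3+5=10, value 26+45+19=90
- dataset.csv+fig.png+refs.bib: size 2+3+3=8, value 26+45+16=87
- fig.png+refs.bib+sim.zip: size 3+3+5=11, value 45+16+19=80
Best: 90 pts.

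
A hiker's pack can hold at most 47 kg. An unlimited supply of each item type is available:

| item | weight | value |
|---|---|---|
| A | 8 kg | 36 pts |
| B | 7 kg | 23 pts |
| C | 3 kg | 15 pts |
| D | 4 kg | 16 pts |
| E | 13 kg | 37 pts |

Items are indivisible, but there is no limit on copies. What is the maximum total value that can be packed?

Best value-per-unit is C at 15/3; filling with it alone gives 15×15 = 225.
Optimal mix: 1×A + 13×C → weight 47, value 231.

231 pts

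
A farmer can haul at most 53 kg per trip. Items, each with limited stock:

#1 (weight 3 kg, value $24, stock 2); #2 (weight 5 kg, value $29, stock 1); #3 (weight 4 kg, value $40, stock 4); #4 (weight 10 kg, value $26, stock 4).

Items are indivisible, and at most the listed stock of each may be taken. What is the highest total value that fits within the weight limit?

$289

Top feasible selections:
- 2×#1 + 1×#2 + 4×#3 + 2×#4: weight 47, value 289
- 2×#1 + 4×#3 + 3×#4: weight 52, value 286
- 2×#1 + 1×#2 + 3×#3 + 3×#4: weight 53, value 275
Best: $289.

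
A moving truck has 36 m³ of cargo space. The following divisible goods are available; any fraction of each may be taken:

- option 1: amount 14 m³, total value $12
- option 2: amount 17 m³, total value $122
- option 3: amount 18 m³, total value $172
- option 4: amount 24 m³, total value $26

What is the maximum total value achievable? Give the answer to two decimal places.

Take in order of value per unit:
- option 3 (172/18 per unit): all 18 → value 172, running total 172.00
- option 2 (122/17 per unit): all 17 → value 122, running total 294.00
- option 4 (26/24 per unit): 1 of 24 → value 1×26/24 = 1.0833, running total 295.08
Total 295.08.

295.08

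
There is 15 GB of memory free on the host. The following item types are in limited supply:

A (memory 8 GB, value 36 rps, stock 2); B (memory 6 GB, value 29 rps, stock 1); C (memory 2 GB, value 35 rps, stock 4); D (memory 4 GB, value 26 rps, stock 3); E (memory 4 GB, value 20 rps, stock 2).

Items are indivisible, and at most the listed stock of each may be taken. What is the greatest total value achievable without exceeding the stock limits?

169 rps

Top feasible selections:
- 1×B + 4×C: memory 14, value 169
- 4×C + 1×D: memory 12, value 166
Best: 169 rps.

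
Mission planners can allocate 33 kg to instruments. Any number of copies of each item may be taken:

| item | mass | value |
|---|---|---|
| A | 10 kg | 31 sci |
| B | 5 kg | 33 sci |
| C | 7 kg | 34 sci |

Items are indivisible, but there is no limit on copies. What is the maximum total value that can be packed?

199 sci

Best value-per-unit is B at 33/5; filling with it alone gives 6×33 = 198.
Optimal mix: 5×B + 1×C → mass 32, value 199.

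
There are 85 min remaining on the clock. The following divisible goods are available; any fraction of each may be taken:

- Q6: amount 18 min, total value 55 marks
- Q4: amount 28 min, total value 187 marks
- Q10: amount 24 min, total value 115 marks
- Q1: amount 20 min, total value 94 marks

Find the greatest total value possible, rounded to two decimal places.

435.72

Take in order of value per unit:
- Q4 (187/28 per unit): all 28 → value 187, running total 187.00
- Q10 (115/24 per unit): all 24 → value 115, running total 302.00
- Q1 (94/20 per unit): all 20 → value 94, running total 396.00
- Q6 (55/18 per unit): 13 of 18 → value 13×55/18 = 39.7222, running total 435.72
Total 435.72.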